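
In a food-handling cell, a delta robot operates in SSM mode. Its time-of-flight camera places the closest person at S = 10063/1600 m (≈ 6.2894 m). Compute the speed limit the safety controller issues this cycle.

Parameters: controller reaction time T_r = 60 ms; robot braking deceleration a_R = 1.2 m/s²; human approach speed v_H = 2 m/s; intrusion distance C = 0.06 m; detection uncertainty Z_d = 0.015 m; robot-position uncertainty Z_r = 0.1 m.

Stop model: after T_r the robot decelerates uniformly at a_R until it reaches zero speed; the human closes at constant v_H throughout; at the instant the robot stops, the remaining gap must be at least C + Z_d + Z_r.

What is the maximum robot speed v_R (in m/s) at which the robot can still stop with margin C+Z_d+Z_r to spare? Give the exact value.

v_R_max = 9/4 m/s = 2.2500 m/s

at the boundary: (5/12)·v² + (259/150)·v + (-9591/1600) = 0
  disc = (259/150)² − 4·(5/12)·(-9591/1600) = 4669921/360000 ; √disc = 2161/600
  v_R = (−(259/150) + 2161/600) / (2·(5/12)) = 9/4 m/s
check:
braking lasts T_s = (9/4)/(6/5) = 1.8750 s
robot covers v_R·T_r = 2.2500·0.0600 = 0.1350 m before braking
braking distance = 2.2500²/(2·1.2000) = 2.1094 m
human closes 2.0000·1.9350 = 3.8700 m
margins: 0.0600+0.0150+0.1000 = 0.1750 m
sum ≈ 0.1350+2.1094+3.8700+0.1750 ≈ 6.2894 m = S ✓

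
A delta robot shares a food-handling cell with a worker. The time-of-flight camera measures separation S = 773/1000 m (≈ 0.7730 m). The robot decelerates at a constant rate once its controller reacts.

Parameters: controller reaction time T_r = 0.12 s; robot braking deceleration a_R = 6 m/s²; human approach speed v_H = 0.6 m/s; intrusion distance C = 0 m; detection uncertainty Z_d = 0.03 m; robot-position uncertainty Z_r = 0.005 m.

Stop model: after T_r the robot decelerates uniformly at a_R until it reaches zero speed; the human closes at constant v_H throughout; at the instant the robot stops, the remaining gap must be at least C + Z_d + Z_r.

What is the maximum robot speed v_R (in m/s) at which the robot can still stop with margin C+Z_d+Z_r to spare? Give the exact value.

v_R_max = 9/5 m/s = 1.8000 m/s

at the boundary: (1/12)·v² + (11/50)·v + (-333/500) = 0
  disc = (11/50)² − 4·(1/12)·(-333/500) = 169/625 ; √disc = 13/25
  v_R = (−(11/50) + 13/25) / (2·(1/12)) = 9/5 m/s
check:
stop time T_s = (9/5)/6 = 0.3000 s
robot covers v_R·T_r = 1.8000·0.1200 = 0.2160 m before braking
robot covers 1.8000·0.3000 − ½·6.0000·0.3000² = 0.2700 m while stopping
human over T_r+T_s: 0.6000·(0.1200+0.3000) = 0.2520 m
residual clearance needed = 0.0000+0.0300+0.0050 = 0.0350 m
sum ≈ 0.2160+0.2700+0.2520+0.0350 ≈ 0.7730 m = S ✓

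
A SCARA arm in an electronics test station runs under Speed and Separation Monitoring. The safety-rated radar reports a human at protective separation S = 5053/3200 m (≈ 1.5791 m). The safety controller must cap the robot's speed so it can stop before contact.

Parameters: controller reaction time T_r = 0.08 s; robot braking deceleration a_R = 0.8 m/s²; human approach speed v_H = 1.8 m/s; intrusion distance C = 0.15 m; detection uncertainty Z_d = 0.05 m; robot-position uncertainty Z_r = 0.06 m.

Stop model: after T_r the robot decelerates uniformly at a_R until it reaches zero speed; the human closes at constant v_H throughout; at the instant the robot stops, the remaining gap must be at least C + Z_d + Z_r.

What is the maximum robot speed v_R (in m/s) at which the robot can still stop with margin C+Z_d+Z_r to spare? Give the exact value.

quadratic (5/8)·v² + (233/100)·v + (-18801/16000) = 0
  disc = (233/100)² − 4·(5/8)·(-18801/16000) = 1338649/160000 ; √disc = 1157/400
  v_R = (−(233/100) + 1157/400) / (2·(5/8)) = 9/20 m/s
check:
stop time T_s = (9/20)/(4/5) = 0.5625 s
reaction-phase robot travel = 0.4500·0.0800 = 0.0360 m
robot under decel: 0.4500²/(2·0.8000) = 0.1266 m
person approaches 1.8000·(0.0800+0.5625) = 1.1565 m
C+Z_d+Z_r = 0.1500+0.0500+0.0600 = 0.2600 m
sum ≈ 0.0360+0.1266+1.1565+0.2600 ≈ 1.5791 m = S ✓

v_R_max = 9/20 m/s = 0.4500 m/s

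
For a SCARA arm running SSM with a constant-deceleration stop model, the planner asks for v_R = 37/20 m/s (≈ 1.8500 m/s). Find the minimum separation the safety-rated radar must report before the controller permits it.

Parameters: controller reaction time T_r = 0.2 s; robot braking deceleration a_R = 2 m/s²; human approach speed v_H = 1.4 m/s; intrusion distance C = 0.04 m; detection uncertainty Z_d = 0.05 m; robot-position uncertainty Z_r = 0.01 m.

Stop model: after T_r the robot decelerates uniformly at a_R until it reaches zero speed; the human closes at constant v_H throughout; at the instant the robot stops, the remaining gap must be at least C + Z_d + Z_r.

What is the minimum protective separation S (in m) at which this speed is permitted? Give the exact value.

stop time T_s = (37/20)/2 = 0.9250 s
robot in T_r: 1.8500·0.2000 = 0.3700 m
robot covers 1.8500·0.9250 − ½·2.0000·0.9250² = 0.8556 m while stopping
human closes 1.4000·1.1250 = 1.5750 m
residual clearance needed = 0.0400+0.0500+0.0100 = 0.1000 m
S_min ≈ 0.3700+0.8556+1.5750+0.1000  ⇒  S_min = 4641/1600 m

S_min = 4641/1600 m = 2.9006 m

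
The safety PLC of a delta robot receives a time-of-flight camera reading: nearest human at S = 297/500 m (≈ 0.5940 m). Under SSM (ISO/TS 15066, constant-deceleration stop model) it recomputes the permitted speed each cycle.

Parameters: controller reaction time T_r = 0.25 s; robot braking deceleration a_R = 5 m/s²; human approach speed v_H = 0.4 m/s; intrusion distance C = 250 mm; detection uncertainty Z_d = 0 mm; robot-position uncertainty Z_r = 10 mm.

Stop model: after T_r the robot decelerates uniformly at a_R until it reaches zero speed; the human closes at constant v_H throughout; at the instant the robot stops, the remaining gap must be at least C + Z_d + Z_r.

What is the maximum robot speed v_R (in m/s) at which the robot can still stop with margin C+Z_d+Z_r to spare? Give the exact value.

quadratic (1/10)·v² + (33/100)·v + (-117/500) = 0
  disc = (33/100)² − 4·(1/10)·(-117/500) = 81/400 ; √disc = 9/20
  v_R = (−(33/100) + 9/20) / (2·(1/10)) = 3/5 m/s
check:
braking lasts T_s = (3/5)/5 = 0.1200 s
reaction-phase robot travel = 0.6000·0.2500 = 0.1500 m
robot covers 0.6000·0.1200 − ½·5.0000·0.1200² = 0.0360 m while stopping
human over T_r+T_s: 0.4000·(0.2500+0.1200) = 0.1480 m
residual clearance needed = 0.2500+0.0000+0.0100 = 0.2600 m
sum ≈ 0.1500+0.0360+0.1480+0.2600 ≈ 0.5940 m = S ✓

v_R_max = 3/5 m/s = 0.6000 m/s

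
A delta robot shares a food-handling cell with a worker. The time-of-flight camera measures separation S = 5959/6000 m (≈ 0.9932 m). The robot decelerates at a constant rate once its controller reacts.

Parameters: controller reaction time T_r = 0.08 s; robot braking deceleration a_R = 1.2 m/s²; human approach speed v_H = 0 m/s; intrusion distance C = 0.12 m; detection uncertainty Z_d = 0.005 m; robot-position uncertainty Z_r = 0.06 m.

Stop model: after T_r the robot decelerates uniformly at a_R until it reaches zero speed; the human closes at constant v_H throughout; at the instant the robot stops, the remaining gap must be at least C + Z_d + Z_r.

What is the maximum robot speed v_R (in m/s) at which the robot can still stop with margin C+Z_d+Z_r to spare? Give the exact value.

v_R_max = 13/10 m/s = 1.3000 m/s

quadratic (5/12)·v² + (2/25)·v + (-4849/6000) = 0
  disc = (2/25)² − 4·(5/12)·(-4849/6000) = 121801/90000 ; √disc = 349/300
  v_R = (−(2/25) + 349/300) / (2·(5/12)) = 13/10 m/s
check:
stop time T_s = (13/10)/(6/5) = 1.0833 s
robot in T_r: 1.3000·0.0800 = 0.1040 m
robot under decel: 1.3000²/(2·1.2000) = 0.7042 m
person approaches 0.0000·(0.0800+1.0833) = 0.0000 m
margins: 0.1200+0.0050+0.0600 = 0.1850 m
sum ≈ 0.1040+0.7042+0.0000+0.1850 ≈ 0.9932 m = S ✓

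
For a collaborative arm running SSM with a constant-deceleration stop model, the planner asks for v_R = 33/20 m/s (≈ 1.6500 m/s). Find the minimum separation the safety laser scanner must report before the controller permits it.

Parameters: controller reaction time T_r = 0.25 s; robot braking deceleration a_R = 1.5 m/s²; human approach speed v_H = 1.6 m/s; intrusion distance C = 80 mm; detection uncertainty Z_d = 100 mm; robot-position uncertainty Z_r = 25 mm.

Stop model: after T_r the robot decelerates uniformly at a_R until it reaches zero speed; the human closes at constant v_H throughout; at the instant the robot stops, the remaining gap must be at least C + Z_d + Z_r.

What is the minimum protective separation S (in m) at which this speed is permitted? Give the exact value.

S_min = 737/200 m = 3.6850 m

stop time T_s = (33/20)/(3/2) = 1.1000 s
robot covers v_R·T_r = 1.6500·0.2500 = 0.4125 m before braking
robot covers 1.6500·1.1000 − ½·1.5000·1.1000² = 0.9075 m while stopping
human over T_r+T_s: 1.6000·(0.2500+1.1000) = 2.1600 m
margins: 0.0800+0.1000+0.0250 = 0.2050 m
S_min ≈ 0.4125+0.9075+2.1600+0.2050  ⇒  S_min = 737/200 m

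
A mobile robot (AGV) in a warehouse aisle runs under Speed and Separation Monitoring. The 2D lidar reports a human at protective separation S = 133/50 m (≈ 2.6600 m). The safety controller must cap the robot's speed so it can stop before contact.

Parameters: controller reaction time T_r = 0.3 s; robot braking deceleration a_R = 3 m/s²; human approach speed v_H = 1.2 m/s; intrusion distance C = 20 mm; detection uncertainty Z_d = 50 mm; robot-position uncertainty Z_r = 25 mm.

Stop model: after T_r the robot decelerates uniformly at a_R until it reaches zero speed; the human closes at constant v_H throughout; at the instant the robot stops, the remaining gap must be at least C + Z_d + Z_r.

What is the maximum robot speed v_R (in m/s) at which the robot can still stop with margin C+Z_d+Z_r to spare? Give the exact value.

collect terms ⇒ (1/6)·v_R² + (7/10)·v_R + (-441/200) = 0
  disc = (7/10)² − 4·(1/6)·(-441/200) = 49/25 ; √disc = 7/5
  v_R = (−(7/10) + 7/5) / (2·(1/6)) = 21/10 m/s
check:
T_s = v_R/a_R = (21/10)/3 = 0.7000 s
robot covers v_R·T_r = 2.1000·0.3000 = 0.6300 m before braking
robot under decel: 2.1000²/(2·3.0000) = 0.7350 m
human over T_r+T_s: 1.2000·(0.3000+0.7000) = 1.2000 m
C+Z_d+Z_r = 0.0200+0.0500+0.0250 = 0.0950 m
sum ≈ 0.6300+0.7350+1.2000+0.0950 ≈ 2.6600 m = S ✓

v_R_max = 21/10 m/s = 2.1000 m/s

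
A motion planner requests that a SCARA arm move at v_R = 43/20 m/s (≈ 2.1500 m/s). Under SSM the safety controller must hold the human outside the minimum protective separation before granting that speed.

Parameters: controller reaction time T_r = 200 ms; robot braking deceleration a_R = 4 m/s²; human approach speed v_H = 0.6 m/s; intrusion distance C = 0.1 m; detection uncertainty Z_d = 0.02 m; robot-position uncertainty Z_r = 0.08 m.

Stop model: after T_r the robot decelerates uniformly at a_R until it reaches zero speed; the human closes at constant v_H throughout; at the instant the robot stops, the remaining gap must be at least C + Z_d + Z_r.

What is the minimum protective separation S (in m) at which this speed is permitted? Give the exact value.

S_min = 5281/3200 m = 1.6503 m

stop time T_s = (43/20)/4 = 0.5375 s
robot covers v_R·T_r = 2.1500·0.2000 = 0.4300 m before braking
robot under decel: 2.1500²/(2·4.0000) = 0.5778 m
person approaches 0.6000·(0.2000+0.5375) = 0.4425 m
residual clearance needed = 0.1000+0.0200+0.0800 = 0.2000 m
S_min ≈ 0.4300+0.5778+0.4425+0.2000  ⇒  S_min = 5281/3200 m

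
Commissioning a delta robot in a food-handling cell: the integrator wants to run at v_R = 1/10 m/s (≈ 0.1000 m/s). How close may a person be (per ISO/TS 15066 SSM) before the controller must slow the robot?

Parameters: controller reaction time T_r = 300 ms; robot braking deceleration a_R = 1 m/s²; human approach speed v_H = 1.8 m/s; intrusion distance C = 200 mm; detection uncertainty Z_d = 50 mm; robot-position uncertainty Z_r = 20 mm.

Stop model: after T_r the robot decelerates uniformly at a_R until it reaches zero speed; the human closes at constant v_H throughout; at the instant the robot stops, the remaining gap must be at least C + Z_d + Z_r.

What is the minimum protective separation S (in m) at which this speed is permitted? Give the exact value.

braking lasts T_s = (1/10)/1 = 0.1000 s
reaction-phase robot travel = 0.1000·0.3000 = 0.0300 m
braking distance = 0.1000²/(2·1.0000) = 0.0050 m
human closes 1.8000·0.4000 = 0.7200 m
margins: 0.2000+0.0500+0.0200 = 0.2700 m
S_min ≈ 0.0300+0.0050+0.7200+0.2700  ⇒  S_min = 41/40 m

S_min = 41/40 m = 1.0250 m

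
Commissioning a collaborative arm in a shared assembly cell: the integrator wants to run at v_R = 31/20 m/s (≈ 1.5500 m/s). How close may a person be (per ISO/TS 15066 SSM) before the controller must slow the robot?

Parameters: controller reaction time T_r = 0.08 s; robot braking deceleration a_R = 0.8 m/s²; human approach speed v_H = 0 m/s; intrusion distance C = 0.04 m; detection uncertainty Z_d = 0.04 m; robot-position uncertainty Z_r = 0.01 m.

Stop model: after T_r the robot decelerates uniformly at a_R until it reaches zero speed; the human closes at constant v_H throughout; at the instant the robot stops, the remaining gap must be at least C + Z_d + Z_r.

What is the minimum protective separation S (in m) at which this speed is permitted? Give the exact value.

stop time T_s = (31/20)/(4/5) = 1.9375 s
reaction-phase robot travel = 1.5500·0.0800 = 0.1240 m
robot under decel: 1.5500²/(2·0.8000) = 1.5016 m
human closes 0.0000·2.0175 = 0.0000 m
C+Z_d+Z_r = 0.0400+0.0400+0.0100 = 0.0900 m
S_min ≈ 0.1240+1.5016+0.0000+0.0900  ⇒  S_min = 27449/16000 m

S_min = 27449/16000 m = 1.7156 m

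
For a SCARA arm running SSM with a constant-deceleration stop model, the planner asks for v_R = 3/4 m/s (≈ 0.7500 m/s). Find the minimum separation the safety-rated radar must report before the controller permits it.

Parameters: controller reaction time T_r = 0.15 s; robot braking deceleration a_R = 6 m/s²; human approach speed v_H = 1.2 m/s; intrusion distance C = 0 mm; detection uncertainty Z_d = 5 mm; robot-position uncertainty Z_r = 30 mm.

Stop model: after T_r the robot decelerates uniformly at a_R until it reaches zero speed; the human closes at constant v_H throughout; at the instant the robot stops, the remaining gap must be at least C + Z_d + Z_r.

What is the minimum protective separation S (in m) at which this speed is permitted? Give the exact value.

S_min = 839/1600 m = 0.5244 m

T_s = v_R/a_R = (3/4)/6 = 0.1250 s
robot covers v_R·T_r = 0.7500·0.1500 = 0.1125 m before braking
robot covers 0.7500·0.1250 − ½·6.0000·0.1250² = 0.0469 m while stopping
human over T_r+T_s: 1.2000·(0.1500+0.1250) = 0.3300 m
margins: 0.0000+0.0050+0.0300 = 0.0350 m
S_min ≈ 0.1125+0.0469+0.3300+0.0350  ⇒  S_min = 839/1600 m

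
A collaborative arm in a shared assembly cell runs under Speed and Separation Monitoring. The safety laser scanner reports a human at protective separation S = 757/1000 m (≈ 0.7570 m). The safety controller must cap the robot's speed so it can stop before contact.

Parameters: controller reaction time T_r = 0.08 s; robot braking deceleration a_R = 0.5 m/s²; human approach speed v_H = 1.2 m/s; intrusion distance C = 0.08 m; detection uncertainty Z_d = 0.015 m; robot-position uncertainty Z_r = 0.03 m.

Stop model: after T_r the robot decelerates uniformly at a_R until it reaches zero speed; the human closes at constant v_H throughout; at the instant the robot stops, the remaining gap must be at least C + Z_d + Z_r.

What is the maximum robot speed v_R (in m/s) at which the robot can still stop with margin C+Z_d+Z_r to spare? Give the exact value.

v_R_max = 1/5 m/s = 0.2000 m/s

collect terms ⇒ (1)·v_R² + (62/25)·v_R + (-67/125) = 0
  disc = (62/25)² − 4·(1)·(-67/125) = 5184/625 ; √disc = 72/25
  v_R = (−(62/25) + 72/25) / (2·(1)) = 1/5 m/s
check:
braking lasts T_s = (1/5)/(1/2) = 0.4000 s
robot in T_r: 0.2000·0.0800 = 0.0160 m
robot covers 0.2000·0.4000 − ½·0.5000·0.4000² = 0.0400 m while stopping
person approaches 1.2000·(0.0800+0.4000) = 0.5760 m
residual clearance needed = 0.0800+0.0150+0.0300 = 0.1250 m
sum ≈ 0.0160+0.0400+0.5760+0.1250 ≈ 0.7570 m = S ✓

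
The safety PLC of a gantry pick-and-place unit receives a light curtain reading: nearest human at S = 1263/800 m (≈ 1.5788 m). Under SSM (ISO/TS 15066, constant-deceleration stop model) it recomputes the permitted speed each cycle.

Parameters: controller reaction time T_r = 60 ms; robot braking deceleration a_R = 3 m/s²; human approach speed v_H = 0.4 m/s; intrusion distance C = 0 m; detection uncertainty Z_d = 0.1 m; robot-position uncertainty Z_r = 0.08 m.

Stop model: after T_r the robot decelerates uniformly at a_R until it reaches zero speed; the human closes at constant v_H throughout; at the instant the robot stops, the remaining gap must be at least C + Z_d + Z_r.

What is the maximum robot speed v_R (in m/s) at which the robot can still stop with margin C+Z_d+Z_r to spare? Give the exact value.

v_R_max = 47/20 m/s = 2.3500 m/s

collect terms ⇒ (1/6)·v_R² + (29/150)·v_R + (-5499/4000) = 0
  disc = (29/150)² − 4·(1/6)·(-5499/4000) = 85849/90000 ; √disc = 293/300
  v_R = (−(29/150) + 293/300) / (2·(1/6)) = 47/20 m/s
check:
T_s = v_R/a_R = (47/20)/3 = 0.7833 s
robot in T_r: 2.3500·0.0600 = 0.1410 m
braking distance = 2.3500²/(2·3.0000) = 0.9204 m
human closes 0.4000·0.8433 = 0.3373 m
residual clearance needed = 0.0000+0.1000+0.0800 = 0.1800 m
sum ≈ 0.1410+0.9204+0.3373+0.1800 ≈ 1.5788 m = S ✓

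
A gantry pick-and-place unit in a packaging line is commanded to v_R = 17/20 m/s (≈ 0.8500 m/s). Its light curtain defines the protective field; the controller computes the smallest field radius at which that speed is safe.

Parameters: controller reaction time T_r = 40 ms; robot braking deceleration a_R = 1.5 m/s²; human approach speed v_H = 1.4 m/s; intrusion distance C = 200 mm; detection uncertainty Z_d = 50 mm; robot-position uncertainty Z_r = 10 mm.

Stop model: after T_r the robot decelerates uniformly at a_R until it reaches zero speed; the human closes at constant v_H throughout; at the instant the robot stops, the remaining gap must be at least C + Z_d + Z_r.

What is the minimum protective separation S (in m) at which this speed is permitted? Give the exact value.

S_min = 1661/1200 m = 1.3842 m

T_s = v_R/a_R = (17/20)/(3/2) = 0.5667 s
robot in T_r: 0.8500·0.0400 = 0.0340 m
robot under decel: 0.8500²/(2·1.5000) = 0.2408 m
person approaches 1.4000·(0.0400+0.5667) = 0.8493 m
margins: 0.2000+0.0500+0.0100 = 0.2600 m
S_min ≈ 0.0340+0.2408+0.8493+0.2600  ⇒  S_min = 1661/1200 m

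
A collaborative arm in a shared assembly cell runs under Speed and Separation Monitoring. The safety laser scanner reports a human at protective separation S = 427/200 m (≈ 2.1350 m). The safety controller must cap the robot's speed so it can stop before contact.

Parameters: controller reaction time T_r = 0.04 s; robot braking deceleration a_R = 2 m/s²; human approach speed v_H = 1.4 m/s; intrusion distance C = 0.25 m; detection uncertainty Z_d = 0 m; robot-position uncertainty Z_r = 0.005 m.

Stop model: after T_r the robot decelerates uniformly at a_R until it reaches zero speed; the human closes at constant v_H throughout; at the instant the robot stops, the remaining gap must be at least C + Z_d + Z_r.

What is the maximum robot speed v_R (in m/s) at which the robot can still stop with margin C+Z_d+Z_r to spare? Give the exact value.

v_R_max = 8/5 m/s = 1.6000 m/s

quadratic (1/4)·v² + (37/50)·v + (-228/125) = 0
  disc = (37/50)² − 4·(1/4)·(-228/125) = 5929/2500 ; √disc = 77/50
  v_R = (−(37/50) + 77/50) / (2·(1/4)) = 8/5 m/s
check:
stop time T_s = (8/5)/2 = 0.8000 s
reaction-phase robot travel = 1.6000·0.0400 = 0.0640 m
robot under decel: 1.6000²/(2·2.0000) = 0.6400 m
human closes 1.4000·0.8400 = 1.1760 m
residual clearance needed = 0.2500+0.0000+0.0050 = 0.2550 m
sum ≈ 0.0640+0.6400+1.1760+0.2550 ≈ 2.1350 m = S ✓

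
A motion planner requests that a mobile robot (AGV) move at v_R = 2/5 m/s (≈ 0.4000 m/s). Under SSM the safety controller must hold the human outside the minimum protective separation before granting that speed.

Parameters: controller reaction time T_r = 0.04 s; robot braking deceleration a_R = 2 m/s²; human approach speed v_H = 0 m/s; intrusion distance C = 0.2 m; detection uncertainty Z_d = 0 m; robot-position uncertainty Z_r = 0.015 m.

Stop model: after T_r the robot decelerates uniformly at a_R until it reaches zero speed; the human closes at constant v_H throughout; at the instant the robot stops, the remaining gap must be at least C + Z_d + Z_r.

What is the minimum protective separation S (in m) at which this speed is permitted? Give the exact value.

stop time T_s = (2/5)/2 = 0.2000 s
robot in T_r: 0.4000·0.0400 = 0.0160 m
braking distance = 0.4000²/(2·2.0000) = 0.0400 m
human closes 0.0000·0.2400 = 0.0000 m
C+Z_d+Z_r = 0.2000+0.0000+0.0150 = 0.2150 m
S_min ≈ 0.0160+0.0400+0.0000+0.2150  ⇒  S_min = 271/1000 m

S_min = 271/1000 m = 0.2710 m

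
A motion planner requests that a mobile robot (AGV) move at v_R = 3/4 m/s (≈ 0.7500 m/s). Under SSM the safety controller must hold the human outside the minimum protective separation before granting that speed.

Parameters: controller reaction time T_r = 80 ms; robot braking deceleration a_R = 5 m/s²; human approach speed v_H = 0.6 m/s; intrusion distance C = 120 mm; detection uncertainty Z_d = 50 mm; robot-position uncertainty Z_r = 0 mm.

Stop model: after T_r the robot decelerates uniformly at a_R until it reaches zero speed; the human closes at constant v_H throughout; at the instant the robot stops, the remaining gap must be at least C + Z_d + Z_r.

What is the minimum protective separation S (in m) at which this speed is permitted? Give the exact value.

S_min = 1697/4000 m = 0.4243 m

braking lasts T_s = (3/4)/5 = 0.1500 s
reaction-phase robot travel = 0.7500·0.0800 = 0.0600 m
robot under decel: 0.7500²/(2·5.0000) = 0.0563 m
human over T_r+T_s: 0.6000·(0.0800+0.1500) = 0.1380 m
C+Z_d+Z_r = 0.1200+0.0500+0.0000 = 0.1700 m
S_min ≈ 0.0600+0.0563+0.1380+0.1700  ⇒  S_min = 1697/4000 m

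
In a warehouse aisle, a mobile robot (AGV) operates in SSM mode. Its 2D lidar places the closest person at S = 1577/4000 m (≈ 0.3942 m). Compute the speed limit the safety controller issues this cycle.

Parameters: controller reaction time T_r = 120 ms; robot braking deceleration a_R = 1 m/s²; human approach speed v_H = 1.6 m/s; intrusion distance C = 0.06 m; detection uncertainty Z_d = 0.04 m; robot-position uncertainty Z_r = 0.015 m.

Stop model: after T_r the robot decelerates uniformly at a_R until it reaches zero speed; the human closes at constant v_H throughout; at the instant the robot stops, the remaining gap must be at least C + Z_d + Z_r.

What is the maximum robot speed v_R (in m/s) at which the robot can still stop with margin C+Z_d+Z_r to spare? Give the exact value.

quadratic (1/2)·v² + (43/25)·v + (-349/4000) = 0
  disc = (43/25)² − 4·(1/2)·(-349/4000) = 31329/10000 ; √disc = 177/100
  v_R = (−(43/25) + 177/100) / (2·(1/2)) = 1/20 m/s
check:
braking lasts T_s = (1/20)/1 = 0.0500 s
robot covers v_R·T_r = 0.0500·0.1200 = 0.0060 m before braking
braking distance = 0.0500²/(2·1.0000) = 0.0013 m
human closes 1.6000·0.1700 = 0.2720 m
residual clearance needed = 0.0600+0.0400+0.0150 = 0.1150 m
sum ≈ 0.0060+0.0013+0.2720+0.1150 ≈ 0.3942 m = S ✓

v_R_max = 1/20 m/s = 0.0500 m/s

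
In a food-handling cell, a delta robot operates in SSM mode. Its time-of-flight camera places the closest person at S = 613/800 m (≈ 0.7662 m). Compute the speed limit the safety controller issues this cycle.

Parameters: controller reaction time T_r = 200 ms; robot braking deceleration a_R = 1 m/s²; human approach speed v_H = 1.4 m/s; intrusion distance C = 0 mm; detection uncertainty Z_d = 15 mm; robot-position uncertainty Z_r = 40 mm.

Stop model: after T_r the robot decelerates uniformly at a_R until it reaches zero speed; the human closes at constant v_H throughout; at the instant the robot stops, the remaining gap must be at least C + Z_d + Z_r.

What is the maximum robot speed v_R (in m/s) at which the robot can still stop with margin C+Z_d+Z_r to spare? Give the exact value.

v_R_max = 1/4 m/s = 0.2500 m/s

at the boundary: (1/2)·v² + (8/5)·v + (-69/160) = 0
  disc = (8/5)² − 4·(1/2)·(-69/160) = 1369/400 ; √disc = 37/20
  v_R = (−(8/5) + 37/20) / (2·(1/2)) = 1/4 m/s
check:
braking lasts T_s = (1/4)/1 = 0.2500 s
robot in T_r: 0.2500·0.2000 = 0.0500 m
robot covers 0.2500·0.2500 − ½·1.0000·0.2500² = 0.0312 m while stopping
human closes 1.4000·0.4500 = 0.6300 m
residual clearance needed = 0.0000+0.0150+0.0400 = 0.0550 m
sum ≈ 0.0500+0.0312+0.6300+0.0550 ≈ 0.7662 m = S ✓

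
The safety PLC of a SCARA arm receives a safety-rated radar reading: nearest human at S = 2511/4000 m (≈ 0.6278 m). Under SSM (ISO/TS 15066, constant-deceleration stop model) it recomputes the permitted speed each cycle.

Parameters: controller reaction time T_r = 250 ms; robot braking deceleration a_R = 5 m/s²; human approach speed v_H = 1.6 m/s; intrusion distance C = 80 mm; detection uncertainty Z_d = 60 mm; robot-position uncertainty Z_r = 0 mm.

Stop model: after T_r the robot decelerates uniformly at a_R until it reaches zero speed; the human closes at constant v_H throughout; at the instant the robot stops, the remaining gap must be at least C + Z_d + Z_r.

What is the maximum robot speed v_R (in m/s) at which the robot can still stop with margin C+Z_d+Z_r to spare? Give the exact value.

at the boundary: (1/10)·v² + (57/100)·v + (-351/4000) = 0
  disc = (57/100)² − 4·(1/10)·(-351/4000) = 9/25 ; √disc = 3/5
  v_R = (−(57/100) + 3/5) / (2·(1/10)) = 3/20 m/s
check:
braking lasts T_s = (3/20)/5 = 0.0300 s
reaction-phase robot travel = 0.1500·0.2500 = 0.0375 m
robot covers 0.1500·0.0300 − ½·5.0000·0.0300² = 0.0022 m while stopping
human over T_r+T_s: 1.6000·(0.2500+0.0300) = 0.4480 m
C+Z_d+Z_r = 0.0800+0.0600+0.0000 = 0.1400 m
sum ≈ 0.0375+0.0022+0.4480+0.1400 ≈ 0.6278 m = S ✓

v_R_max = 3/20 m/s = 0.1500 m/s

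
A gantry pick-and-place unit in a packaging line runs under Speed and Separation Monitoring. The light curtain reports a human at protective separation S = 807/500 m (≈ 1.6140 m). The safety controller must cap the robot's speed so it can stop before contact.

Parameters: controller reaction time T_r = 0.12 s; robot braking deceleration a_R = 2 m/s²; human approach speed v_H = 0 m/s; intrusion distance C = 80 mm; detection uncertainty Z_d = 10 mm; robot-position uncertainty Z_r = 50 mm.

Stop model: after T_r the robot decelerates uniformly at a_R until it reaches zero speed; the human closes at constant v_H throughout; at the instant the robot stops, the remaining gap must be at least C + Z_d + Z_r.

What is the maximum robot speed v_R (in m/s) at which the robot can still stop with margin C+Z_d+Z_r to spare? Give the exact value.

collect terms ⇒ (1/4)·v_R² + (3/25)·v_R + (-737/500) = 0
  disc = (3/25)² − 4·(1/4)·(-737/500) = 3721/2500 ; √disc = 61/50
  v_R = (−(3/25) + 61/50) / (2·(1/4)) = 11/5 m/s
check:
T_s = v_R/a_R = (11/5)/2 = 1.1000 s
robot covers v_R·T_r = 2.2000·0.1200 = 0.2640 m before braking
robot covers 2.2000·1.1000 − ½·2.0000·1.1000² = 1.2100 m while stopping
human over T_r+T_s: 0.0000·(0.1200+1.1000) = 0.0000 m
C+Z_d+Z_r = 0.0800+0.0100+0.0500 = 0.1400 m
sum ≈ 0.2640+1.2100+0.0000+0.1400 ≈ 1.6140 m = S ✓

v_R_max = 11/5 m/s = 2.2000 m/s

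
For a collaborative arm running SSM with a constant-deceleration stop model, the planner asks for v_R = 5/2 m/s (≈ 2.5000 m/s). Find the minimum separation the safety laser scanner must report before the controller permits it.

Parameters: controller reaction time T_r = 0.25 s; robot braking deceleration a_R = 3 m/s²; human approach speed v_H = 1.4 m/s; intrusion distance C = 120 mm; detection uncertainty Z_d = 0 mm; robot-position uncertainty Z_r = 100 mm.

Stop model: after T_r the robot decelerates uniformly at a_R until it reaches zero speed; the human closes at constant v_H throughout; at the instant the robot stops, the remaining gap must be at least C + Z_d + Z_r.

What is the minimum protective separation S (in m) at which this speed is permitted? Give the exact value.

stop time T_s = (5/2)/3 = 0.8333 s
robot in T_r: 2.5000·0.2500 = 0.6250 m
robot under decel: 2.5000²/(2·3.0000) = 1.0417 m
person approaches 1.4000·(0.2500+0.8333) = 1.5167 m
C+Z_d+Z_r = 0.1200+0.0000+0.1000 = 0.2200 m
S_min ≈ 0.6250+1.0417+1.5167+0.2200  ⇒  S_min = 1021/300 m

S_min = 1021/300 m = 3.4033 m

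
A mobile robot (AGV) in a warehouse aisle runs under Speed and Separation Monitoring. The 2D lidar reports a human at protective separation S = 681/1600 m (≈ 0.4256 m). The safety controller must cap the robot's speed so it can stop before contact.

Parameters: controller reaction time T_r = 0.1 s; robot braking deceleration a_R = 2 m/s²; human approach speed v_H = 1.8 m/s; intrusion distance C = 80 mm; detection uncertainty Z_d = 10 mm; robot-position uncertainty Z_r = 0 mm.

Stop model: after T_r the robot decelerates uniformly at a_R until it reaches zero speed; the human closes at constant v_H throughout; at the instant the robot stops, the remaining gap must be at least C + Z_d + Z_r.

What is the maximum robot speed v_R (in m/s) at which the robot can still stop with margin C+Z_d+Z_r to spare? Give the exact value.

quadratic (1/4)·v² + (1)·v + (-249/1600) = 0
  disc = (1)² − 4·(1/4)·(-249/1600) = 1849/1600 ; √disc = 43/40
  v_R = (−(1) + 43/40) / (2·(1/4)) = 3/20 m/s
check:
braking lasts T_s = (3/20)/2 = 0.0750 s
robot covers v_R·T_r = 0.1500·0.1000 = 0.0150 m before braking
robot covers 0.1500·0.0750 − ½·2.0000·0.0750² = 0.0056 m while stopping
human closes 1.8000·0.1750 = 0.3150 m
margins: 0.0800+0.0100+0.0000 = 0.0900 m
sum ≈ 0.0150+0.0056+0.3150+0.0900 ≈ 0.4256 m = S ✓

v_R_max = 3/20 m/s = 0.1500 m/s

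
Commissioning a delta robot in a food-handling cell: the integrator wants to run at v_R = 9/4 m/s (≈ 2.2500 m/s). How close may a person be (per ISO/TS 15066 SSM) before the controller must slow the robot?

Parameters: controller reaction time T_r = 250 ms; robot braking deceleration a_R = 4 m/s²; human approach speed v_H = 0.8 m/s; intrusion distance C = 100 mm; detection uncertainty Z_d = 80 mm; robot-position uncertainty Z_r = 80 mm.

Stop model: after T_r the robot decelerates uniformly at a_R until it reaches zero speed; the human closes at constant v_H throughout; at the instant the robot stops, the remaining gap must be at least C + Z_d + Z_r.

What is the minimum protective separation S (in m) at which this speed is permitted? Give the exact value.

braking lasts T_s = (9/4)/4 = 0.5625 s
robot covers v_R·T_r = 2.2500·0.2500 = 0.5625 m before braking
braking distance = 2.2500²/(2·4.0000) = 0.6328 m
person approaches 0.8000·(0.2500+0.5625) = 0.6500 m
residual clearance needed = 0.1000+0.0800+0.0800 = 0.2600 m
S_min ≈ 0.5625+0.6328+0.6500+0.2600  ⇒  S_min = 6737/3200 m

S_min = 6737/3200 m = 2.1053 m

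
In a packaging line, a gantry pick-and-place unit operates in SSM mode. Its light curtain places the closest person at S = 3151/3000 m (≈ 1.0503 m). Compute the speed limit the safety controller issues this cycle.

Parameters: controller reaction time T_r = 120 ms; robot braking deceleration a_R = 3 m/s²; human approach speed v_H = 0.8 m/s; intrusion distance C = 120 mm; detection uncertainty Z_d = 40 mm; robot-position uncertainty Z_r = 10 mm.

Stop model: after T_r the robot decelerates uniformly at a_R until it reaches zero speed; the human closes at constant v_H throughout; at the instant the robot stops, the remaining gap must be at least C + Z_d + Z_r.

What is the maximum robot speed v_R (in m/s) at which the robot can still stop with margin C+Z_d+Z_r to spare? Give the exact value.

collect terms ⇒ (1/6)·v_R² + (29/75)·v_R + (-2353/3000) = 0
  disc = (29/75)² − 4·(1/6)·(-2353/3000) = 1681/2500 ; √disc = 41/50
  v_R = (−(29/75) + 41/50) / (2·(1/6)) = 13/10 m/s
check:
braking lasts T_s = (13/10)/3 = 0.4333 s
reaction-phase robot travel = 1.3000·0.1200 = 0.1560 m
braking distance = 1.3000²/(2·3.0000) = 0.2817 m
human over T_r+T_s: 0.8000·(0.1200+0.4333) = 0.4427 m
C+Z_d+Z_r = 0.1200+0.0400+0.0100 = 0.1700 m
sum ≈ 0.1560+0.2817+0.4427+0.1700 ≈ 1.0503 m = S ✓

v_R_max = 13/10 m/s = 1.3000 m/s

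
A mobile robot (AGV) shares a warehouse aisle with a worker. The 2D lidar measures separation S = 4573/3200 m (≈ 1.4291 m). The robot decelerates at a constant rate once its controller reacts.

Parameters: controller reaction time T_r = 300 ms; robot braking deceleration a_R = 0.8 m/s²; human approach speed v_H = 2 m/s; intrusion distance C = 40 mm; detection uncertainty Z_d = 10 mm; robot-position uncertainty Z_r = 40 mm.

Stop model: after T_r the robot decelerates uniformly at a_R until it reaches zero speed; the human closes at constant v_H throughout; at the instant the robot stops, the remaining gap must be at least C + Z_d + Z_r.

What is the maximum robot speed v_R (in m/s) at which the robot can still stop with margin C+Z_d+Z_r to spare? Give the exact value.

quadratic (5/8)·v² + (14/5)·v + (-473/640) = 0
  disc = (14/5)² − 4·(5/8)·(-473/640) = 62001/6400 ; √disc = 249/80
  v_R = (−(14/5) + 249/80) / (2·(5/8)) = 1/4 m/s
check:
T_s = v_R/a_R = (1/4)/(4/5) = 0.3125 s
robot in T_r: 0.2500·0.3000 = 0.0750 m
robot covers 0.2500·0.3125 − ½·0.8000·0.3125² = 0.0391 m while stopping
person approaches 2.0000·(0.3000+0.3125) = 1.2250 m
C+Z_d+Z_r = 0.0400+0.0100+0.0400 = 0.0900 m
sum ≈ 0.0750+0.0391+1.2250+0.0900 ≈ 1.4291 m = S ✓

v_R_max = 1/4 m/s = 0.2500 m/s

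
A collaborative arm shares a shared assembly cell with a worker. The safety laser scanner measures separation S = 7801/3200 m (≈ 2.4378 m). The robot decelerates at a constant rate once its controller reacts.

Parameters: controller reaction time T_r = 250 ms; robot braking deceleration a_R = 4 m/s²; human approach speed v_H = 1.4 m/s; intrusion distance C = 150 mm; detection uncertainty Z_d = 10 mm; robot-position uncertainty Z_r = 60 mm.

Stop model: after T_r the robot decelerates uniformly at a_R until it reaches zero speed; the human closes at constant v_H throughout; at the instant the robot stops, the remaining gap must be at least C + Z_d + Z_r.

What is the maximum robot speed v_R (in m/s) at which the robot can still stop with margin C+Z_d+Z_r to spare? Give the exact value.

v_R_max = 43/20 m/s = 2.1500 m/s

collect terms ⇒ (1/8)·v_R² + (3/5)·v_R + (-5977/3200) = 0
  disc = (3/5)² − 4·(1/8)·(-5977/3200) = 8281/6400 ; √disc = 91/80
  v_R = (−(3/5) + 91/80) / (2·(1/8)) = 43/20 m/s
check:
braking lasts T_s = (43/20)/4 = 0.5375 s
robot covers v_R·T_r = 2.1500·0.2500 = 0.5375 m before braking
robot covers 2.1500·0.5375 − ½·4.0000·0.5375² = 0.5778 m while stopping
human closes 1.4000·0.7875 = 1.1025 m
C+Z_d+Z_r = 0.1500+0.0100+0.0600 = 0.2200 m
sum ≈ 0.5375+0.5778+1.1025+0.2200 ≈ 2.4378 m = S ✓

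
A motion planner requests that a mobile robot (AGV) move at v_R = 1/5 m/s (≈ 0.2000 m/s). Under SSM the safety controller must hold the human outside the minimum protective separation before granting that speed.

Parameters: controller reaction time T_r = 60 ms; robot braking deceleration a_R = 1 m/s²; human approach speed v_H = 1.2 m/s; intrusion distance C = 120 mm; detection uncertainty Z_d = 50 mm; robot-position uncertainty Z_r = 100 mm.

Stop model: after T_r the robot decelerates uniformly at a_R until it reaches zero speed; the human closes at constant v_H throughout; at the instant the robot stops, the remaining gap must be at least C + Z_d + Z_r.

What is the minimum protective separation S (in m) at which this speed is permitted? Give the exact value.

S_min = 307/500 m = 0.6140 m

braking lasts T_s = (1/5)/1 = 0.2000 s
robot in T_r: 0.2000·0.0600 = 0.0120 m
braking distance = 0.2000²/(2·1.0000) = 0.0200 m
human over T_r+T_s: 1.2000·(0.0600+0.2000) = 0.3120 m
residual clearance needed = 0.1200+0.0500+0.1000 = 0.2700 m
S_min ≈ 0.0120+0.0200+0.3120+0.2700  ⇒  S_min = 307/500 m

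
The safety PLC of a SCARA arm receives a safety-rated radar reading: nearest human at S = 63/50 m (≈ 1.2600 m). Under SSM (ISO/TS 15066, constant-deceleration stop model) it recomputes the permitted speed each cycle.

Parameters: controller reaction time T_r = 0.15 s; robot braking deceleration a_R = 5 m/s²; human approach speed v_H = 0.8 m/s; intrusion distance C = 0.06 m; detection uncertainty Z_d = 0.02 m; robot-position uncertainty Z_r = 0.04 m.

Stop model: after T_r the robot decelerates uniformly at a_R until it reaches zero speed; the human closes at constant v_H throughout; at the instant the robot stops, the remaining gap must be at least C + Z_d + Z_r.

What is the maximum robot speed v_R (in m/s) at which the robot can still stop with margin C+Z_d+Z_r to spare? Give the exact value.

v_R_max = 2 m/s = 2.0000 m/s

at the boundary: (1/10)·v² + (31/100)·v + (-51/50) = 0
  disc = (31/100)² − 4·(1/10)·(-51/50) = 5041/10000 ; √disc = 71/100
  v_R = (−(31/100) + 71/100) / (2·(1/10)) = 2 m/s
check:
stop time T_s = 2/5 = 0.4000 s
reaction-phase robot travel = 2.0000·0.1500 = 0.3000 m
robot under decel: 2.0000²/(2·5.0000) = 0.4000 m
human over T_r+T_s: 0.8000·(0.1500+0.4000) = 0.4400 m
margins: 0.0600+0.0200+0.0400 = 0.1200 m
sum ≈ 0.3000+0.4000+0.4400+0.1200 ≈ 1.2600 m = S ✓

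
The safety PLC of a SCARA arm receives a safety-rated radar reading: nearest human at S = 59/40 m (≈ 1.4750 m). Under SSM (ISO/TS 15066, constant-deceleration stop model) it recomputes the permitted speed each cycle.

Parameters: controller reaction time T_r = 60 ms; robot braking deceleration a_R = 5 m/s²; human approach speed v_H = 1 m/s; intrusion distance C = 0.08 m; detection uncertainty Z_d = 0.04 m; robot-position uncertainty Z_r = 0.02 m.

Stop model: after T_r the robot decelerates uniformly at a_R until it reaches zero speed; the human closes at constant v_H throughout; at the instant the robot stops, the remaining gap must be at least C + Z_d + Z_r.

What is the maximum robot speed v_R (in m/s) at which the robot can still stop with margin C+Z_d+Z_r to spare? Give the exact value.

at the boundary: (1/10)·v² + (13/50)·v + (-51/40) = 0
  disc = (13/50)² − 4·(1/10)·(-51/40) = 361/625 ; √disc = 19/25
  v_R = (−(13/50) + 19/25) / (2·(1/10)) = 5/2 m/s
check:
braking lasts T_s = (5/2)/5 = 0.5000 s
robot covers v_R·T_r = 2.5000·0.0600 = 0.1500 m before braking
braking distance = 2.5000²/(2·5.0000) = 0.6250 m
human closes 1.0000·0.5600 = 0.5600 m
margins: 0.0800+0.0400+0.0200 = 0.1400 m
sum ≈ 0.1500+0.6250+0.5600+0.1400 ≈ 1.4750 m = S ✓

v_R_max = 5/2 m/s = 2.5000 m/s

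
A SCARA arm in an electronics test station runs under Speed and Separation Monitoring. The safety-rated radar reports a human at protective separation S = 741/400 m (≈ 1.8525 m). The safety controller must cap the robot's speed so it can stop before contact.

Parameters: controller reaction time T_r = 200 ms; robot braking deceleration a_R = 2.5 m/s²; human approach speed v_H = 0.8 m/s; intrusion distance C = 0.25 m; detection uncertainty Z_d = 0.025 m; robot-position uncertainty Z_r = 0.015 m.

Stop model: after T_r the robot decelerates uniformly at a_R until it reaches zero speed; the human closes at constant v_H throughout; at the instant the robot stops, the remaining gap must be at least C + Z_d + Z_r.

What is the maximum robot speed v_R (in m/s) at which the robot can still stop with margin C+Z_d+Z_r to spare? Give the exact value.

at the boundary: (1/5)·v² + (13/25)·v + (-561/400) = 0
  disc = (13/25)² − 4·(1/5)·(-561/400) = 3481/2500 ; √disc = 59/50
  v_R = (−(13/25) + 59/50) / (2·(1/5)) = 33/20 m/s
check:
T_s = v_R/a_R = (33/20)/(5/2) = 0.6600 s
reaction-phase robot travel = 1.6500·0.2000 = 0.3300 m
robot under decel: 1.6500²/(2·2.5000) = 0.5445 m
human over T_r+T_s: 0.8000·(0.2000+0.6600) = 0.6880 m
C+Z_d+Z_r = 0.2500+0.0250+0.0150 = 0.2900 m
sum ≈ 0.3300+0.5445+0.6880+0.2900 ≈ 1.8525 m = S ✓

v_R_max = 33/20 m/s = 1.6500 m/s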